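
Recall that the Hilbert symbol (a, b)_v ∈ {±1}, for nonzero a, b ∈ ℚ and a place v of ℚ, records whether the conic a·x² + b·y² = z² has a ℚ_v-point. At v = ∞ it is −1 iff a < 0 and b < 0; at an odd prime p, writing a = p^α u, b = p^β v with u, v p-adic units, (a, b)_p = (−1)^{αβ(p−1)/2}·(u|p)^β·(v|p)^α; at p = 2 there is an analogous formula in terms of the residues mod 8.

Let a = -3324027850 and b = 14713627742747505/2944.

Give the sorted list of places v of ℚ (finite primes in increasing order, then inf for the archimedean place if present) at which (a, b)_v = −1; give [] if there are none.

(a, b) ≡ (-132961114, 50830) mod (ℚ^×)²; places V = {2, 3, 5, 11, 13, 17, 23, 29, 31, 41, ∞}.
(a,b)_∞: sgn(-132961114)=−, sgn(50830)=+, so +1.
(a,b)_29: α=1, u≡9; β=2, v≡24 (mod 29); (9|29)=+1, (24|29)=+1; sign (−1)^0·+1^2·+1^1 = +1.
(a,b)_13: α=1, u≡2; β=1, v≡3 (mod 13); (2|13)=-1, (3|13)=+1; sign (−1)^0·-1^1·+1^1 = -1.
(a,b)_3: α=0, u≡2; β=4, v≡1 (mod 3); (2|3)=-1, (1|3)=+1; sign (−1)^0·-1^4·+1^0 = +1.
(a,b)_31: α=0, u≡5; β=2, v≡21 (mod 31); (5|31)=+1, (21|31)=-1; sign (−1)^0·+1^2·-1^0 = +1.
(a,b)_23: α=1, u≡11; β=-1, v≡16 (mod 23); (11|23)=-1, (16|23)=+1; sign (−1)^1·-1^-1·+1^1 = +1.
(a,b)_5: α=2, u≡1; β=1, v≡4 (mod 5); (1|5)=+1, (4|5)=+1; sign (−1)^0·+1^1·+1^2 = +1.
(a,b)_11: α=1, u≡5; β=2, v≡2 (mod 11); (5|11)=+1, (2|11)=-1; sign (−1)^0·+1^2·-1^1 = -1.
(a,b)_41: α=1, u≡1; β=2, v≡25 (mod 41); (1|41)=+1, (25|41)=+1; sign (−1)^0·+1^2·+1^1 = +1.
(a,b)_17: α=1, u≡9; β=1, v≡4 (mod 17); (9|17)=+1, (4|17)=+1; sign (−1)^0·+1^1·+1^1 = +1.
(a,b)_2: α=1, β=-7; u≡3, v≡7 (mod 8); ε(u)ε(v)=1·1, αω(v)=1·0, βω(u)=-7·1; sum ≡ 0  ⇒  +1.
(-132961114, 50830 / ℚ) ramifies at {11, 13}: a division algebra.

[11, 13]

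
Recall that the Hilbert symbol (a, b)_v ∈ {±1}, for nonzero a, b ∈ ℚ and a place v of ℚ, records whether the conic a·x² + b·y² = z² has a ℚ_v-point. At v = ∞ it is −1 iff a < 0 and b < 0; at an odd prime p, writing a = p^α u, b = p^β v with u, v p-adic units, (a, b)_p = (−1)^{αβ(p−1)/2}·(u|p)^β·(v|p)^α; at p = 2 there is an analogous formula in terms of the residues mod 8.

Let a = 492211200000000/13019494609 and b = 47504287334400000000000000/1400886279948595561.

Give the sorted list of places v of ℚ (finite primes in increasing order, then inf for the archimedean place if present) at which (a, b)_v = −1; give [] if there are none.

(a, b) ≡ (19227, 51) mod (ℚ^×)²; places V = {2, 3, 5, 11, 13, 17, 23, 29, 41, ∞}.
(a,b)_29: α=1, u≡22; β=2, v≡4 (mod 29); (22|29)=+1, (4|29)=+1; sign (−1)^0·+1^2·+1^1 = +1.
(a,b)_5: α=8, u≡3; β=14, v≡1 (mod 5); (3|5)=-1, (1|5)=+1; sign (−1)^0·-1^14·+1^8 = +1.
(a,b)_41: α=-2, u≡20; β=-4, v≡32 (mod 41); (20|41)=+1, (32|41)=+1; sign (−1)^0·+1^-4·+1^-2 = +1.
(a,b)_23: α=-2, u≡21; β=-4, v≡19 (mod 23); (21|23)=-1, (19|23)=-1; sign (−1)^0·-1^-4·-1^-2 = +1.
(a,b)_2: α=16, β=30; u≡3, v≡3 (mod 8); ε(u)ε(v)=1·1, αω(v)=16·1, βω(u)=30·1; sum ≡ 1  ⇒  -1.
(a,b)_17: α=1, u≡8; β=1, v≡7 (mod 17); (8|17)=+1, (7|17)=-1; sign (−1)^0·+1^1·-1^1 = -1.
(a,b)_3: α=1, u≡1; β=1, v≡2 (mod 3); (1|3)=+1, (2|3)=-1; sign (−1)^1·+1^1·-1^1 = +1.
(a,b)_∞: sgn(19227)=+, sgn(51)=+, so +1.
(a,b)_11: α=-4, u≡7; β=-6, v≡7 (mod 11); (7|11)=-1, (7|11)=-1; sign (−1)^0·-1^-6·-1^-4 = +1.
(a,b)_13: α=1, u≡1; β=2, v≡1 (mod 13); (1|13)=+1, (1|13)=+1; sign (−1)^0·+1^2·+1^1 = +1.
|Ram(19227, 51)| = 2, even; anisotropic at {2, 17}.

[2, 17]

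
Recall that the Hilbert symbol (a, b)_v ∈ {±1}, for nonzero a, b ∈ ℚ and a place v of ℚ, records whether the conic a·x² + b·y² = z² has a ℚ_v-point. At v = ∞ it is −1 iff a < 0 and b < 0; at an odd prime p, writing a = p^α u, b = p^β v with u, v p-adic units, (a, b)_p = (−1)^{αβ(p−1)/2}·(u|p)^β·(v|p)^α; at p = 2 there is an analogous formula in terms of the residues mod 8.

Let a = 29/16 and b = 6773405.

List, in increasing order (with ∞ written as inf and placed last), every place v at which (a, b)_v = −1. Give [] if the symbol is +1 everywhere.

[19, 37, 41, 47]

Mod squares: a ≡ 29, b ≡ 6773405. Check v ∈ {∞, 2, 5, 19, 29, 37, 41, 47}.
v=2: v_2(a)=-4, v_2(b)=0; units ≡ 5, 5 (mod 8); ε·ε+αω+βω = 0·0+-4·1+0·1 ≡ 0  ⇒  (a,b)_2 = +1.
v=19: a=19^0·(≡3), b=19^1·(≡17) mod 19; (3|19)=-1, (17|19)=+1; (−1)^{0·1·9}·(-1)^1·(+1)^0 = -1.
v=∞: 29 > 0 and 6773405 > 0  ⇒  (a,b)_∞ = +1.
v=37: a=37^0·(≡18), b=37^1·(≡26) mod 37; (18|37)=-1, (26|37)=+1; (−1)^{0·1·18}·(-1)^1·(+1)^0 = -1.
v=5: a=5^0·(≡4), b=5^1·(≡1) mod 5; (4|5)=+1, (1|5)=+1; (−1)^{0·1·2}·(+1)^1·(+1)^0 = +1.
v=47: a=47^0·(≡40), b=47^1·(≡13) mod 47; (40|47)=-1, (13|47)=-1; (−1)^{0·1·23}·(-1)^1·(-1)^0 = -1.
v=29: a=29^1·(≡20), b=29^0·(≡20) mod 29; (20|29)=+1, (20|29)=+1; (−1)^{1·0·14}·(+1)^0·(+1)^1 = +1.
v=41: a=41^0·(≡30), b=41^1·(≡16) mod 41; (30|41)=-1, (16|41)=+1; (−1)^{0·1·20}·(-1)^1·(+1)^0 = -1.
Ram(29, 6773405) = {19, 37, 41, 47}; no ℚ_19-point on the conic.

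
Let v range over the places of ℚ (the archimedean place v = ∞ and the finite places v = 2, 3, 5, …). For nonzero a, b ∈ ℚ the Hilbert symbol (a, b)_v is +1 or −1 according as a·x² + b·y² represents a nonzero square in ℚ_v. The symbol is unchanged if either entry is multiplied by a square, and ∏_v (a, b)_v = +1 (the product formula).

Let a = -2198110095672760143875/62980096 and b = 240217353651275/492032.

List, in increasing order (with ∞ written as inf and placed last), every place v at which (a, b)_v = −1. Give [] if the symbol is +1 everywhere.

[2, 5, 7, 11]

Mod squares: a ≡ -124355, b ≡ 38038. Check v ∈ {∞, 2, 5, 7, 11, 13, 17, 19, 31}.
v=13: a=13^8·(≡12), b=13^5·(≡10) mod 13; (12|13)=+1, (10|13)=+1; (−1)^{8·5·6}·(+1)^5·(+1)^8 = +1.
v=17: a=17^1·(≡12), b=17^0·(≡1) mod 17; (12|17)=-1, (1|17)=+1; (−1)^{1·0·8}·(-1)^0·(+1)^1 = +1.
v=2: v_2(a)=-16, v_2(b)=-9; units ≡ 5, 3 (mod 8); ε·ε+αω+βω = 0·1+-16·1+-9·1 ≡ 1  ⇒  (a,b)_2 = -1.
v=19: a=19^3·(≡3), b=19^3·(≡11) mod 19; (3|19)=-1, (11|19)=+1; (−1)^{3·3·9}·(-1)^3·(+1)^3 = +1.
v=7: a=7^5·(≡4), b=7^3·(≡1) mod 7; (4|7)=+1, (1|7)=+1; (−1)^{5·3·3}·(+1)^3·(+1)^5 = -1.
v=∞: -124355 < 0 and 38038 > 0  ⇒  (a,b)_∞ = +1.
v=5: a=5^3·(≡4), b=5^2·(≡3) mod 5; (4|5)=+1, (3|5)=-1; (−1)^{3·2·2}·(+1)^2·(-1)^3 = -1.
v=31: a=31^-2·(≡15), b=31^-2·(≡7) mod 31; (15|31)=-1, (7|31)=+1; (−1)^{-2·-2·15}·(-1)^-2·(+1)^-2 = +1.
v=11: a=11^1·(≡1), b=11^1·(≡4) mod 11; (1|11)=+1, (4|11)=+1; (−1)^{1·1·5}·(+1)^1·(+1)^1 = -1.
(-124355, 38038 / ℚ) ramifies at {2, 5, 7, 11}: a division algebra.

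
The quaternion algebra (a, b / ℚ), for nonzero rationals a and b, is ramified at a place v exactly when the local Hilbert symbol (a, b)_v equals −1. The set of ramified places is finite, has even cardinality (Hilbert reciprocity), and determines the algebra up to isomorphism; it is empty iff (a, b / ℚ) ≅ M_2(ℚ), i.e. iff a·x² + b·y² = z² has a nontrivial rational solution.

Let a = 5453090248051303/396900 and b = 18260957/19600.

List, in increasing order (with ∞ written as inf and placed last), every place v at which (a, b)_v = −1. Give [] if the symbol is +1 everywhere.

Mod squares: a ≡ 277489927, b ≡ 893. Check v ∈ {∞, 2, 3, 5, 7, 11, 13, 19, 31, 41, 47, 53}.
v=2: v_2(a)=-2, v_2(b)=-4; units ≡ 7, 5 (mod 8); ε·ε+αω+βω = 1·0+-2·1+-4·0 ≡ 0  ⇒  (a,b)_2 = +1.
v=19: a=19^1·(≡12), b=19^1·(≡11) mod 19; (12|19)=-1, (11|19)=+1; (−1)^{1·1·9}·(-1)^1·(+1)^1 = +1.
v=53: a=53^1·(≡38), b=53^0·(≡14) mod 53; (38|53)=+1, (14|53)=-1; (−1)^{1·0·26}·(+1)^0·(-1)^1 = -1.
v=7: a=7^-2·(≡4), b=7^-2·(≡1) mod 7; (4|7)=+1, (1|7)=+1; (−1)^{-2·-2·3}·(+1)^-2·(+1)^-2 = +1.
v=47: a=47^1·(≡28), b=47^1·(≡29) mod 47; (28|47)=+1, (29|47)=-1; (−1)^{1·1·23}·(+1)^1·(-1)^1 = +1.
v=∞: 277489927 > 0 and 893 > 0  ⇒  (a,b)_∞ = +1.
v=5: a=5^-2·(≡3), b=5^-2·(≡3) mod 5; (3|5)=-1, (3|5)=-1; (−1)^{-2·-2·2}·(-1)^-2·(-1)^-2 = +1.
v=13: a=13^3·(≡4), b=13^2·(≡4) mod 13; (4|13)=+1, (4|13)=+1; (−1)^{3·2·6}·(+1)^2·(+1)^3 = +1.
v=3: a=3^-4·(≡1), b=3^0·(≡2) mod 3; (1|3)=+1, (2|3)=-1; (−1)^{-4·0·1}·(+1)^0·(-1)^-4 = +1.
v=31: a=31^2·(≡6), b=31^0·(≡16) mod 31; (6|31)=-1, (16|31)=+1; (−1)^{2·0·15}·(-1)^0·(+1)^2 = +1.
v=11: a=11^3·(≡6), b=11^2·(≡7) mod 11; (6|11)=-1, (7|11)=-1; (−1)^{3·2·5}·(-1)^2·(-1)^3 = -1.
v=41: a=41^1·(≡6), b=41^0·(≡4) mod 41; (6|41)=-1, (4|41)=+1; (−1)^{1·0·20}·(-1)^0·(+1)^1 = +1.
(277489927, 893 / ℚ) ramifies at {11, 53}: a division algebra.

[11, 53]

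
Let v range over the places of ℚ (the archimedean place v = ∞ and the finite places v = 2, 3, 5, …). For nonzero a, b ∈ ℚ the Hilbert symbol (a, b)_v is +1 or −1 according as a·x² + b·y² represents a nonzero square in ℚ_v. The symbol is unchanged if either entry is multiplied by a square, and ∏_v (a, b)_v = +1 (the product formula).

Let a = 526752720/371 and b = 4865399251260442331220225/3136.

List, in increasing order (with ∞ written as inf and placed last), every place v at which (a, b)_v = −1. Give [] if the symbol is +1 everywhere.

(a, b) ≡ (892255, 76371569) mod (ℚ^×)²; places V = {2, 3, 5, 7, 13, 23, 31, 37, 43, 47, 53, ∞}.
(a,b)_13: α=3, u≡2; β=6, v≡1 (mod 13); (2|13)=-1, (1|13)=+1; sign (−1)^0·-1^6·+1^3 = +1.
(a,b)_47: α=0, u≡3; β=1, v≡39 (mod 47); (3|47)=+1, (39|47)=-1; sign (−1)^0·+1^1·-1^0 = +1.
(a,b)_43: α=0, u≡2; β=1, v≡25 (mod 43); (2|43)=-1, (25|43)=+1; sign (−1)^0·-1^1·+1^0 = -1.
(a,b)_2: α=4, β=-6; u≡7, v≡1 (mod 8); ε(u)ε(v)=1·0, αω(v)=4·0, βω(u)=-6·0; sum ≡ 0  ⇒  +1.
(a,b)_7: α=-1, u≡1; β=-2, v≡1 (mod 7); (1|7)=+1, (1|7)=+1; sign (−1)^0·+1^-2·+1^-1 = +1.
(a,b)_23: α=0, u≡9; β=3, v≡8 (mod 23); (9|23)=+1, (8|23)=+1; sign (−1)^0·+1^3·+1^0 = +1.
(a,b)_53: α=-1, u≡27; β=1, v≡17 (mod 53); (27|53)=-1, (17|53)=+1; sign (−1)^0·-1^1·+1^-1 = -1.
(a,b)_5: α=1, u≡4; β=2, v≡4 (mod 5); (4|5)=+1, (4|5)=+1; sign (−1)^0·+1^2·+1^1 = +1.
(a,b)_3: α=4, u≡1; β=6, v≡2 (mod 3); (1|3)=+1, (2|3)=-1; sign (−1)^0·+1^6·-1^4 = +1.
(a,b)_31: α=0, u≡24; β=1, v≡6 (mod 31); (24|31)=-1, (6|31)=-1; sign (−1)^0·-1^1·-1^0 = -1.
(a,b)_37: α=1, u≡33; β=2, v≡35 (mod 37); (33|37)=+1, (35|37)=-1; sign (−1)^0·+1^2·-1^1 = -1.
(a,b)_∞: sgn(892255)=+, sgn(76371569)=+, so +1.
(892255, 76371569 / ℚ) ramifies at {31, 37, 43, 53}: a division algebra.

[31, 37, 43, 53]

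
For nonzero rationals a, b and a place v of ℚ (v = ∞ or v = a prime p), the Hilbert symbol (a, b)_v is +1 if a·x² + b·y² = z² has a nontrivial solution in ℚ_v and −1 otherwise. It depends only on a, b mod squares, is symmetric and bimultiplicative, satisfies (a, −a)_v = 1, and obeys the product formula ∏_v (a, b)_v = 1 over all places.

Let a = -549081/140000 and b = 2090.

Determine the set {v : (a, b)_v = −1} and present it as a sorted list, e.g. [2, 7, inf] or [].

[2, 11]

Mod squares: a ≡ -14, b ≡ 2090. Check v ∈ {∞, 2, 3, 5, 7, 11, 13, 19}.
v=∞: -14 < 0 and 2090 > 0  ⇒  (a,b)_∞ = +1.
v=5: a=5^-4·(≡1), b=5^1·(≡3) mod 5; (1|5)=+1, (3|5)=-1; (−1)^{-4·1·2}·(+1)^1·(-1)^-4 = +1.
v=19: a=19^2·(≡7), b=19^1·(≡15) mod 19; (7|19)=+1, (15|19)=-1; (−1)^{2·1·9}·(+1)^1·(-1)^2 = +1.
v=7: a=7^-1·(≡6), b=7^0·(≡4) mod 7; (6|7)=-1, (4|7)=+1; (−1)^{-1·0·3}·(-1)^0·(+1)^-1 = +1.
v=2: v_2(a)=-5, v_2(b)=1; units ≡ 1, 5 (mod 8); ε·ε+αω+βω = 0·0+-5·1+1·0 ≡ 1  ⇒  (a,b)_2 = -1.
v=3: a=3^2·(≡1), b=3^0·(≡2) mod 3; (1|3)=+1, (2|3)=-1; (−1)^{2·0·1}·(+1)^0·(-1)^2 = +1.
v=13: a=13^2·(≡9), b=13^0·(≡10) mod 13; (9|13)=+1, (10|13)=+1; (−1)^{2·0·6}·(+1)^0·(+1)^2 = +1.
v=11: a=11^0·(≡2), b=11^1·(≡3) mod 11; (2|11)=-1, (3|11)=+1; (−1)^{0·1·5}·(-1)^1·(+1)^0 = -1.
(-14, 2090 / ℚ) ramifies at {2, 11}: a division algebra.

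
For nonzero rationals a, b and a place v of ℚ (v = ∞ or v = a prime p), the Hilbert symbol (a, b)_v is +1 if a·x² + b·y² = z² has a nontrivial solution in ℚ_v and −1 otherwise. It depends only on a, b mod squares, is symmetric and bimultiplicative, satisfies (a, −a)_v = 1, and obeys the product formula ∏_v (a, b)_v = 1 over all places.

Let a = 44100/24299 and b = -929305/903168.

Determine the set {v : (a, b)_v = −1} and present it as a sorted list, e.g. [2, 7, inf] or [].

[13, 17]

Mod squares: a ≡ 11, b ≡ -2210. Check v ∈ {∞, 2, 3, 5, 7, 11, 13, 17, 29, 47}.
v=3: a=3^2·(≡2), b=3^-2·(≡1) mod 3; (2|3)=-1, (1|3)=+1; (−1)^{2·-2·1}·(-1)^-2·(+1)^2 = +1.
v=11: a=11^-1·(≡5), b=11^0·(≡4) mod 11; (5|11)=+1, (4|11)=+1; (−1)^{-1·0·5}·(+1)^0·(+1)^-1 = +1.
v=7: a=7^2·(≡2), b=7^-2·(≡1) mod 7; (2|7)=+1, (1|7)=+1; (−1)^{2·-2·3}·(+1)^-2·(+1)^2 = +1.
v=2: v_2(a)=2, v_2(b)=-11; units ≡ 3, 7 (mod 8); ε·ε+αω+βω = 1·1+2·0+-11·1 ≡ 0  ⇒  (a,b)_2 = +1.
v=29: a=29^0·(≡3), b=29^2·(≡4) mod 29; (3|29)=-1, (4|29)=+1; (−1)^{0·2·14}·(-1)^2·(+1)^0 = +1.
v=5: a=5^2·(≡1), b=5^1·(≡3) mod 5; (1|5)=+1, (3|5)=-1; (−1)^{2·1·2}·(+1)^1·(-1)^2 = +1.
v=∞: 11 > 0 and -2210 < 0  ⇒  (a,b)_∞ = +1.
v=47: a=47^-2·(≡44), b=47^0·(≡31) mod 47; (44|47)=-1, (31|47)=-1; (−1)^{-2·0·23}·(-1)^0·(-1)^-2 = +1.
v=17: a=17^0·(≡6), b=17^1·(≡14) mod 17; (6|17)=-1, (14|17)=-1; (−1)^{0·1·8}·(-1)^1·(-1)^0 = -1.
v=13: a=13^0·(≡2), b=13^1·(≡9) mod 13; (2|13)=-1, (9|13)=+1; (−1)^{0·1·6}·(-1)^1·(+1)^0 = -1.
(11, -2210 / ℚ) ramifies at {13, 17}: a division algebra.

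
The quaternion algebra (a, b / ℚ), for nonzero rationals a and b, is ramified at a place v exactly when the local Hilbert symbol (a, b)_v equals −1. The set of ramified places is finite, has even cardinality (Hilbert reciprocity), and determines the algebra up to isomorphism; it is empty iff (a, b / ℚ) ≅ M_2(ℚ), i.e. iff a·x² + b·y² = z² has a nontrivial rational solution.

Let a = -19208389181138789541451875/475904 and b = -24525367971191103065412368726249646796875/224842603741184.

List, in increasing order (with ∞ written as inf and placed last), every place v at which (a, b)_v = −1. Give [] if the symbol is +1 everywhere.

[2, 5, 11, 17, 29, 31, 41, inf]

(a, b) ≡ (-168113, -47803745) mod (ℚ^×)²; places V = {2, 3, 5, 7, 11, 13, 17, 19, 29, 31, 41, 43, ∞}.
(a,b)_7: α=0, u≡5; β=4, v≡1 (mod 7); (5|7)=-1, (1|7)=+1; sign (−1)^0·-1^4·+1^0 = +1.
(a,b)_19: α=0, u≡13; β=-2, v≡2 (mod 19); (13|19)=-1, (2|19)=-1; sign (−1)^0·-1^-2·-1^0 = +1.
(a,b)_13: α=-2, u≡12; β=-4, v≡5 (mod 13); (12|13)=+1, (5|13)=-1; sign (−1)^0·+1^-4·-1^-2 = +1.
(a,b)_5: α=4, u≡3; β=7, v≡4 (mod 5); (3|5)=-1, (4|5)=+1; sign (−1)^0·-1^7·+1^4 = -1.
(a,b)_17: α=1, u≡14; β=1, v≡8 (mod 17); (14|17)=-1, (8|17)=+1; sign (−1)^0·-1^1·+1^1 = -1.
(a,b)_43: α=2, u≡14; β=3, v≡34 (mod 43); (14|43)=+1, (34|43)=-1; sign (−1)^0·+1^3·-1^2 = +1.
(a,b)_2: α=-8, β=-14; u≡7, v≡7 (mod 8); ε(u)ε(v)=1·1, αω(v)=-8·0, βω(u)=-14·0; sum ≡ 1  ⇒  -1.
(a,b)_29: α=1, u≡26; β=1, v≡9 (mod 29); (26|29)=-1, (9|29)=+1; sign (−1)^0·-1^1·+1^1 = -1.
(a,b)_∞: sgn(-168113)=−, sgn(-47803745)=−, so -1.
(a,b)_31: α=7, u≡16; β=10, v≡6 (mod 31); (16|31)=+1, (6|31)=-1; sign (−1)^0·+1^10·-1^7 = -1.
(a,b)_11: α=-1, u≡8; β=-3, v≡7 (mod 11); (8|11)=-1, (7|11)=-1; sign (−1)^1·-1^-3·-1^-1 = -1.
(a,b)_3: α=6, u≡1; β=10, v≡1 (mod 3); (1|3)=+1, (1|3)=+1; sign (−1)^0·+1^10·+1^6 = +1.
(a,b)_41: α=2, u≡24; β=3, v≡11 (mod 41); (24|41)=-1, (11|41)=-1; sign (−1)^0·-1^3·-1^2 = -1.
|Ram(-168113, -47803745)| = 8, even; anisotropic at {2, 5, 11, 17, 29, 31, 41, ∞}.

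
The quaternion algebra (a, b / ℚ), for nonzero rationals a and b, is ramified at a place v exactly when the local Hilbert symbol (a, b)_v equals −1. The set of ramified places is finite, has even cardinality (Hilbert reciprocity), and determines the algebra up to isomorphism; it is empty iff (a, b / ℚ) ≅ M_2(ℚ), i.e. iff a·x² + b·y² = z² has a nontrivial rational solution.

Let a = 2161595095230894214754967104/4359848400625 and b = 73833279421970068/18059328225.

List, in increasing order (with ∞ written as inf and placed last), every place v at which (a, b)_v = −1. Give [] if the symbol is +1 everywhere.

[11, 13, 23, 53]

(a, b) ≡ (689, 253) mod (ℚ^×)²; places V = {2, 3, 5, 7, 11, 13, 17, 23, 31, 53, ∞}.
(a,b)_∞: sgn(689)=+, sgn(253)=+, so +1.
(a,b)_3: α=0, u≡2; β=-2, v≡1 (mod 3); (2|3)=-1, (1|3)=+1; sign (−1)^0·-1^-2·+1^0 = +1.
(a,b)_5: α=-4, u≡4; β=-2, v≡2 (mod 5); (4|5)=+1, (2|5)=-1; sign (−1)^0·+1^-2·-1^-4 = +1.
(a,b)_2: α=6, β=2; u≡1, v≡5 (mod 8); ε(u)ε(v)=0·0, αω(v)=6·1, βω(u)=2·0; sum ≡ 0  ⇒  +1.
(a,b)_7: α=8, u≡3; β=4, v≡1 (mod 7); (3|7)=-1, (1|7)=+1; sign (−1)^0·-1^4·+1^8 = +1.
(a,b)_17: α=-8, u≡15; β=-4, v≡1 (mod 17); (15|17)=+1, (1|17)=+1; sign (−1)^0·+1^-4·+1^-8 = +1.
(a,b)_13: α=3, u≡9; β=2, v≡5 (mod 13); (9|13)=+1, (5|13)=-1; sign (−1)^0·+1^2·-1^3 = -1.
(a,b)_31: α=0, u≡10; β=-2, v≡18 (mod 31); (10|31)=+1, (18|31)=+1; sign (−1)^0·+1^-2·+1^0 = +1.
(a,b)_23: α=6, u≡5; β=3, v≡22 (mod 23); (5|23)=-1, (22|23)=-1; sign (−1)^0·-1^3·-1^6 = -1.
(a,b)_53: α=3, u≡15; β=2, v≡22 (mod 53); (15|53)=+1, (22|53)=-1; sign (−1)^0·+1^2·-1^3 = -1.
(a,b)_11: α=2, u≡10; β=3, v≡4 (mod 11); (10|11)=-1, (4|11)=+1; sign (−1)^0·-1^3·+1^2 = -1.
|Ram(689, 253)| = 4, even; anisotropic at {11, 13, 23, 53}.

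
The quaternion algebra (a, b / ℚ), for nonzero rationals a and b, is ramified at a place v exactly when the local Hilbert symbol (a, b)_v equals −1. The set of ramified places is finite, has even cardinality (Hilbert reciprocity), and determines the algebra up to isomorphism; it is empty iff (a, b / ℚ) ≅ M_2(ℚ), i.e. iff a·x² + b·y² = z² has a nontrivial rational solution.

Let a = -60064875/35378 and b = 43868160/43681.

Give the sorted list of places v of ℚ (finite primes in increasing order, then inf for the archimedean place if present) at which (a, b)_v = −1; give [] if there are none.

Mod squares: a ≡ -390, b ≡ 1190. Check v ∈ {∞, 2, 3, 5, 7, 11, 13, 17, 19, 37}.
v=37: a=37^2·(≡32), b=37^0·(≡14) mod 37; (32|37)=-1, (14|37)=-1; (−1)^{2·0·18}·(-1)^0·(-1)^2 = +1.
v=7: a=7^-2·(≡4), b=7^1·(≡4) mod 7; (4|7)=+1, (4|7)=+1; (−1)^{-2·1·3}·(+1)^1·(+1)^-2 = +1.
v=3: a=3^3·(≡2), b=3^2·(≡2) mod 3; (2|3)=-1, (2|3)=-1; (−1)^{3·2·1}·(-1)^2·(-1)^3 = -1.
v=5: a=5^3·(≡2), b=5^1·(≡2) mod 5; (2|5)=-1, (2|5)=-1; (−1)^{3·1·2}·(-1)^1·(-1)^3 = +1.
v=2: v_2(a)=-1, v_2(b)=13; units ≡ 5, 3 (mod 8); ε·ε+αω+βω = 0·1+-1·1+13·1 ≡ 0  ⇒  (a,b)_2 = +1.
v=∞: -390 < 0 and 1190 > 0  ⇒  (a,b)_∞ = +1.
v=17: a=17^0·(≡1), b=17^1·(≡2) mod 17; (1|17)=+1, (2|17)=+1; (−1)^{0·1·8}·(+1)^1·(+1)^0 = +1.
v=13: a=13^1·(≡4), b=13^0·(≡11) mod 13; (4|13)=+1, (11|13)=-1; (−1)^{1·0·6}·(+1)^0·(-1)^1 = -1.
v=11: a=11^0·(≡10), b=11^-2·(≡8) mod 11; (10|11)=-1, (8|11)=-1; (−1)^{0·-2·5}·(-1)^-2·(-1)^0 = +1.
v=19: a=19^-2·(≡5), b=19^-2·(≡15) mod 19; (5|19)=+1, (15|19)=-1; (−1)^{-2·-2·9}·(+1)^-2·(-1)^-2 = +1.
|Ram(-390, 1190)| = 2, even; anisotropic at {3, 13}.

[3, 13]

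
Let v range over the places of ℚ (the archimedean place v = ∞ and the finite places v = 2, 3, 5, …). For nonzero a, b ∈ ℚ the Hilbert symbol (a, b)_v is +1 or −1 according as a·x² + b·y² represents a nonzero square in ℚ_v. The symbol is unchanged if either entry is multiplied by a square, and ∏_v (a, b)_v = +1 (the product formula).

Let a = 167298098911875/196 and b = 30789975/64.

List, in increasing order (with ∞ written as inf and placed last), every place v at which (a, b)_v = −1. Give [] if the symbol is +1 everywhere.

[2, 19]

Mod squares: a ≡ 51, b ≡ 1231599. Check v ∈ {∞, 2, 3, 5, 7, 17, 19, 31, 41}.
v=31: a=31^2·(≡14), b=31^1·(≡8) mod 31; (14|31)=+1, (8|31)=+1; (−1)^{2·1·15}·(+1)^1·(+1)^2 = +1.
v=19: a=19^2·(≡15), b=19^1·(≡13) mod 19; (15|19)=-1, (13|19)=-1; (−1)^{2·1·9}·(-1)^1·(-1)^2 = -1.
v=5: a=5^4·(≡4), b=5^2·(≡1) mod 5; (4|5)=+1, (1|5)=+1; (−1)^{4·2·2}·(+1)^2·(+1)^4 = +1.
v=41: a=41^2·(≡9), b=41^1·(≡24) mod 41; (9|41)=+1, (24|41)=-1; (−1)^{2·1·20}·(+1)^1·(-1)^2 = +1.
v=∞: 51 > 0 and 1231599 > 0  ⇒  (a,b)_∞ = +1.
v=7: a=7^-2·(≡2), b=7^0·(≡6) mod 7; (2|7)=+1, (6|7)=-1; (−1)^{-2·0·3}·(+1)^0·(-1)^-2 = +1.
v=2: v_2(a)=-2, v_2(b)=-6; units ≡ 3, 7 (mod 8); ε·ε+αω+βω = 1·1+-2·0+-6·1 ≡ 1  ⇒  (a,b)_2 = -1.
v=3: a=3^3·(≡2), b=3^1·(≡1) mod 3; (2|3)=-1, (1|3)=+1; (−1)^{3·1·1}·(-1)^1·(+1)^3 = +1.
v=17: a=17^1·(≡14), b=17^1·(≡14) mod 17; (14|17)=-1, (14|17)=-1; (−1)^{1·1·8}·(-1)^1·(-1)^1 = +1.
|Ram(51, 1231599)| = 2, even; anisotropic at {2, 19}.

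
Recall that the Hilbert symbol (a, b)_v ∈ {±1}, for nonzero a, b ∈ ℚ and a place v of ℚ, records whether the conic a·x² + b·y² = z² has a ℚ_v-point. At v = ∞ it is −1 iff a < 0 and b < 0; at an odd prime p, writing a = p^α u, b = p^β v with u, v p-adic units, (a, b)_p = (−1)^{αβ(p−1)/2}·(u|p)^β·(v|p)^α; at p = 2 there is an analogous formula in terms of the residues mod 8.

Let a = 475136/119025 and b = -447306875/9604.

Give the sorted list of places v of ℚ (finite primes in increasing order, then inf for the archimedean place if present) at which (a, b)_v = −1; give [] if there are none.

[29, 37]

(a, b) ≡ (29, -851) mod (ℚ^×)²; places V = {2, 3, 5, 7, 23, 29, 37, ∞}.
(a,b)_7: α=0, u≡1; β=-4, v≡5 (mod 7); (1|7)=+1, (5|7)=-1; sign (−1)^0·+1^-4·-1^0 = +1.
(a,b)_2: α=14, β=-2; u≡5, v≡5 (mod 8); ε(u)ε(v)=0·0, αω(v)=14·1, βω(u)=-2·1; sum ≡ 0  ⇒  +1.
(a,b)_23: α=-2, u≡18; β=1, v≡13 (mod 23); (18|23)=+1, (13|23)=+1; sign (−1)^0·+1^1·+1^-2 = +1.
(a,b)_37: α=0, u≡23; β=1, v≡2 (mod 37); (23|37)=-1, (2|37)=-1; sign (−1)^0·-1^1·-1^0 = -1.
(a,b)_3: α=-2, u≡2; β=0, v≡1 (mod 3); (2|3)=-1, (1|3)=+1; sign (−1)^0·-1^0·+1^-2 = +1.
(a,b)_29: α=1, u≡16; β=2, v≡26 (mod 29); (16|29)=+1, (26|29)=-1; sign (−1)^0·+1^2·-1^1 = -1.
(a,b)_5: α=-2, u≡1; β=4, v≡1 (mod 5); (1|5)=+1, (1|5)=+1; sign (−1)^0·+1^4·+1^-2 = +1.
(a,b)_∞: sgn(29)=+, sgn(-851)=−, so +1.
(29, -851 / ℚ) ramifies at {29, 37}: a division algebra.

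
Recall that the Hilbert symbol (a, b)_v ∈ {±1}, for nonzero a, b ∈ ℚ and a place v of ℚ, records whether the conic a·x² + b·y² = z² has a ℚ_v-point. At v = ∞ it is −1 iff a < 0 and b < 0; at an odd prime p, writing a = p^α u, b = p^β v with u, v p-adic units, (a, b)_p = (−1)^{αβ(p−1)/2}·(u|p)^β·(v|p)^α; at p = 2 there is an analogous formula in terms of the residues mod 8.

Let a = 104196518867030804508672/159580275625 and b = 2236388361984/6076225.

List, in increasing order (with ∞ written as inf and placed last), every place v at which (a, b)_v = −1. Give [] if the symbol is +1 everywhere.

(a, b) ≡ (3, 4991) mod (ℚ^×)²; places V = {2, 3, 5, 7, 17, 19, 23, 29, 31, ∞}.
(a,b)_31: α=2, u≡21; β=1, v≡11 (mod 31); (21|31)=-1, (11|31)=-1; sign (−1)^0·-1^1·-1^2 = -1.
(a,b)_2: α=12, β=8; u≡3, v≡7 (mod 8); ε(u)ε(v)=1·1, αω(v)=12·0, βω(u)=8·1; sum ≡ 1  ⇒  -1.
(a,b)_23: α=2, u≡9; β=1, v≡17 (mod 23); (9|23)=+1, (17|23)=-1; sign (−1)^0·+1^1·-1^2 = +1.
(a,b)_5: α=-4, u≡2; β=-2, v≡1 (mod 5); (2|5)=-1, (1|5)=+1; sign (−1)^0·-1^-2·+1^-4 = +1.
(a,b)_∞: sgn(3)=+, sgn(4991)=+, so +1.
(a,b)_29: α=-4, u≡18; β=-2, v≡3 (mod 29); (18|29)=-1, (3|29)=-1; sign (−1)^0·-1^-2·-1^-4 = +1.
(a,b)_3: α=11, u≡1; β=6, v≡2 (mod 3); (1|3)=+1, (2|3)=-1; sign (−1)^0·+1^6·-1^11 = -1.
(a,b)_17: α=0, u≡12; β=-2, v≡3 (mod 17); (12|17)=-1, (3|17)=-1; sign (−1)^0·-1^-2·-1^0 = +1.
(a,b)_19: α=-2, u≡18; β=0, v≡15 (mod 19); (18|19)=-1, (15|19)=-1; sign (−1)^0·-1^0·-1^-2 = +1.
(a,b)_7: α=10, u≡5; β=5, v≡3 (mod 7); (5|7)=-1, (3|7)=-1; sign (−1)^0·-1^5·-1^10 = -1.
Ram(3, 4991) = {2, 3, 7, 31}; no ℚ_2-point on the conic.

[2, 3, 7, 31]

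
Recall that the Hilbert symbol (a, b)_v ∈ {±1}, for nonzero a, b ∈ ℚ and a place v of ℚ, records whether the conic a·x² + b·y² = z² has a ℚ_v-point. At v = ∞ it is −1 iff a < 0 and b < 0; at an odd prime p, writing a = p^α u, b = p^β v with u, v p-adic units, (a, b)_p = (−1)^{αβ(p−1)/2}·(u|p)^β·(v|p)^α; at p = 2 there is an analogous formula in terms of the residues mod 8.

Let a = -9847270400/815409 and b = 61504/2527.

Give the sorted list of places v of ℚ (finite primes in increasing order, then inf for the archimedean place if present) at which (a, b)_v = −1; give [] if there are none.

Mod squares: a ≡ -11, b ≡ 7. Check v ∈ {∞, 2, 3, 5, 7, 11, 17, 19, 31, 43}.
v=31: a=31^0·(≡8), b=31^2·(≡4) mod 31; (8|31)=+1, (4|31)=+1; (−1)^{0·2·15}·(+1)^2·(+1)^0 = +1.
v=11: a=11^3·(≡2), b=11^0·(≡10) mod 11; (2|11)=-1, (10|11)=-1; (−1)^{3·0·5}·(-1)^0·(-1)^3 = -1.
v=3: a=3^-2·(≡1), b=3^0·(≡1) mod 3; (1|3)=+1, (1|3)=+1; (−1)^{-2·0·1}·(+1)^0·(+1)^-2 = +1.
v=7: a=7^-2·(≡6), b=7^-1·(≡4) mod 7; (6|7)=-1, (4|7)=+1; (−1)^{-2·-1·3}·(-1)^-1·(+1)^-2 = -1.
v=19: a=19^0·(≡2), b=19^-2·(≡11) mod 19; (2|19)=-1, (11|19)=+1; (−1)^{0·-2·9}·(-1)^-2·(+1)^0 = +1.
v=5: a=5^2·(≡1), b=5^0·(≡2) mod 5; (1|5)=+1, (2|5)=-1; (−1)^{2·0·2}·(+1)^0·(-1)^2 = +1.
v=2: v_2(a)=10, v_2(b)=6; units ≡ 5, 7 (mod 8); ε·ε+αω+βω = 0·1+10·0+6·1 ≡ 0  ⇒  (a,b)_2 = +1.
v=43: a=43^-2·(≡22), b=43^0·(≡33) mod 43; (22|43)=-1, (33|43)=-1; (−1)^{-2·0·21}·(-1)^0·(-1)^-2 = +1.
v=∞: -11 < 0 and 7 > 0  ⇒  (a,b)_∞ = +1.
v=17: a=17^2·(≡11), b=17^0·(≡6) mod 17; (11|17)=-1, (6|17)=-1; (−1)^{2·0·8}·(-1)^0·(-1)^2 = +1.
|Ram(-11, 7)| = 2, even; anisotropic at {7, 11}.

[7, 11]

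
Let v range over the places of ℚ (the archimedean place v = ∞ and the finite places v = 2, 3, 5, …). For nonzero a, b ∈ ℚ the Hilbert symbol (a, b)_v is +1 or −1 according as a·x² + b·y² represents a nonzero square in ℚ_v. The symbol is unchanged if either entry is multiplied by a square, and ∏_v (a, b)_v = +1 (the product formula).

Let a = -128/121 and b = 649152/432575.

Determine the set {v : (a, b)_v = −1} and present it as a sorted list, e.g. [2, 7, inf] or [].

Mod squares: a ≡ -2, b ≡ 3289. Check v ∈ {∞, 2, 3, 5, 7, 11, 13, 23}.
v=2: v_2(a)=7, v_2(b)=6; units ≡ 7, 1 (mod 8); ε·ε+αω+βω = 1·0+7·0+6·0 ≡ 0  ⇒  (a,b)_2 = +1.
v=7: a=7^0·(≡6), b=7^2·(≡6) mod 7; (6|7)=-1, (6|7)=-1; (−1)^{0·2·3}·(-1)^2·(-1)^0 = +1.
v=11: a=11^-2·(≡4), b=11^-3·(≡7) mod 11; (4|11)=+1, (7|11)=-1; (−1)^{-2·-3·5}·(+1)^-3·(-1)^-2 = +1.
v=13: a=13^0·(≡7), b=13^-1·(≡11) mod 13; (7|13)=-1, (11|13)=-1; (−1)^{0·-1·6}·(-1)^-1·(-1)^0 = -1.
v=3: a=3^0·(≡1), b=3^2·(≡1) mod 3; (1|3)=+1, (1|3)=+1; (−1)^{0·2·1}·(+1)^2·(+1)^0 = +1.
v=5: a=5^0·(≡2), b=5^-2·(≡4) mod 5; (2|5)=-1, (4|5)=+1; (−1)^{0·-2·2}·(-1)^-2·(+1)^0 = +1.
v=∞: -2 < 0 and 3289 > 0  ⇒  (a,b)_∞ = +1.
v=23: a=23^0·(≡17), b=23^1·(≡15) mod 23; (17|23)=-1, (15|23)=-1; (−1)^{0·1·11}·(-1)^1·(-1)^0 = -1.
(-2, 3289 / ℚ) ramifies at {13, 23}: a division algebra.

[13, 23]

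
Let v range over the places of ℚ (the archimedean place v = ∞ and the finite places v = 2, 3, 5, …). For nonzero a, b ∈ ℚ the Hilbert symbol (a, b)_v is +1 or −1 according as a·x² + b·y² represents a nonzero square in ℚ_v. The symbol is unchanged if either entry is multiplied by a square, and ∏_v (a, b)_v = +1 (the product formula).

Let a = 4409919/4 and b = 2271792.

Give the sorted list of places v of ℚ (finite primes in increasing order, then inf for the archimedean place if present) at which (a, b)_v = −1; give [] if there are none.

[2, 17, 19, 37]

Mod squares: a ≡ 489991, b ≡ 141987. Check v ∈ {∞, 2, 3, 17, 19, 37, 41, 47, 53}.
v=∞: 489991 > 0 and 141987 > 0  ⇒  (a,b)_∞ = +1.
v=19: a=19^1·(≡4), b=19^1·(≡1) mod 19; (4|19)=+1, (1|19)=+1; (−1)^{1·1·9}·(+1)^1·(+1)^1 = -1.
v=2: v_2(a)=-2, v_2(b)=4; units ≡ 7, 3 (mod 8); ε·ε+αω+βω = 1·1+-2·1+4·0 ≡ 1  ⇒  (a,b)_2 = -1.
v=41: a=41^1·(≡4), b=41^0·(≡23) mod 41; (4|41)=+1, (23|41)=+1; (−1)^{1·0·20}·(+1)^0·(+1)^1 = +1.
v=3: a=3^2·(≡1), b=3^1·(≡1) mod 3; (1|3)=+1, (1|3)=+1; (−1)^{2·1·1}·(+1)^1·(+1)^2 = +1.
v=47: a=47^0·(≡36), b=47^1·(≡20) mod 47; (36|47)=+1, (20|47)=-1; (−1)^{0·1·23}·(+1)^1·(-1)^0 = +1.
v=17: a=17^1·(≡1), b=17^0·(≡14) mod 17; (1|17)=+1, (14|17)=-1; (−1)^{1·0·8}·(+1)^0·(-1)^1 = -1.
v=37: a=37^1·(≡21), b=37^0·(≡29) mod 37; (21|37)=+1, (29|37)=-1; (−1)^{1·0·18}·(+1)^0·(-1)^1 = -1.
v=53: a=53^0·(≡40), b=53^1·(≡40) mod 53; (40|53)=+1, (40|53)=+1; (−1)^{0·1·26}·(+1)^1·(+1)^0 = +1.
Ram(489991, 141987) = {2, 17, 19, 37}; no ℚ_2-point on the conic.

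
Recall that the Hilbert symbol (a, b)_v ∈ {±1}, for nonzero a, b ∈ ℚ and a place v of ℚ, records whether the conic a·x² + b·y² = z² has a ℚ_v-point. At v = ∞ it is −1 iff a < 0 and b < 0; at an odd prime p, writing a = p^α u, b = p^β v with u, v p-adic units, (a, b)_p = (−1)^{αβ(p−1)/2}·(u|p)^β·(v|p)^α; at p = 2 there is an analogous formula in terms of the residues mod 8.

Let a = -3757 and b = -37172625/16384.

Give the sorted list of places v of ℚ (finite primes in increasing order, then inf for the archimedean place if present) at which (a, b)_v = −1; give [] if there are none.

[2, 3, 5, inf]

(a, b) ≡ (-13, -105) mod (ℚ^×)²; places V = {2, 3, 5, 7, 13, 17, ∞}.
(a,b)_5: α=0, u≡3; β=3, v≡1 (mod 5); (3|5)=-1, (1|5)=+1; sign (−1)^0·-1^3·+1^0 = -1.
(a,b)_17: α=2, u≡4; β=2, v≡5 (mod 17); (4|17)=+1, (5|17)=-1; sign (−1)^0·+1^2·-1^2 = +1.
(a,b)_7: α=0, u≡2; β=3, v≡5 (mod 7); (2|7)=+1, (5|7)=-1; sign (−1)^0·+1^3·-1^0 = +1.
(a,b)_13: α=1, u≡10; β=0, v≡1 (mod 13); (10|13)=+1, (1|13)=+1; sign (−1)^0·+1^0·+1^1 = +1.
(a,b)_3: α=0, u≡2; β=1, v≡1 (mod 3); (2|3)=-1, (1|3)=+1; sign (−1)^0·-1^1·+1^0 = -1.
(a,b)_2: α=0, β=-14; u≡3, v≡7 (mod 8); ε(u)ε(v)=1·1, αω(v)=0·0, βω(u)=-14·1; sum ≡ 1  ⇒  -1.
(a,b)_∞: sgn(-13)=−, sgn(-105)=−, so -1.
(-13, -105 / ℚ) ramifies at {2, 3, 5, ∞}: a division algebra.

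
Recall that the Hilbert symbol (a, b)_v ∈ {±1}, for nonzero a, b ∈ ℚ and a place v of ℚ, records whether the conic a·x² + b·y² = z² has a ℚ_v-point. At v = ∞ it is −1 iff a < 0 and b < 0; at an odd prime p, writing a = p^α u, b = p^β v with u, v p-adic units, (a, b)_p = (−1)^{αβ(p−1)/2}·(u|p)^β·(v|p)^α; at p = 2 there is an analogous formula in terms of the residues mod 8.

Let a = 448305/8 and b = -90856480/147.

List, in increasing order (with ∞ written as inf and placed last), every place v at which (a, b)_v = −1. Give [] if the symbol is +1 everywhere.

[2, 13]

Mod squares: a ≡ 7410, b ≡ -390. Check v ∈ {∞, 2, 3, 5, 7, 11, 13, 19}.
v=2: v_2(a)=-3, v_2(b)=5; units ≡ 1, 5 (mod 8); ε·ε+αω+βω = 0·0+-3·1+5·0 ≡ 1  ⇒  (a,b)_2 = -1.
v=5: a=5^1·(≡2), b=5^1·(≡2) mod 5; (2|5)=-1, (2|5)=-1; (−1)^{1·1·2}·(-1)^1·(-1)^1 = +1.
v=19: a=19^1·(≡2), b=19^2·(≡5) mod 19; (2|19)=-1, (5|19)=+1; (−1)^{1·2·9}·(-1)^2·(+1)^1 = +1.
v=13: a=13^1·(≡6), b=13^1·(≡12) mod 13; (6|13)=-1, (12|13)=+1; (−1)^{1·1·6}·(-1)^1·(+1)^1 = -1.
v=∞: 7410 > 0 and -390 < 0  ⇒  (a,b)_∞ = +1.
v=7: a=7^0·(≡4), b=7^-2·(≡2) mod 7; (4|7)=+1, (2|7)=+1; (−1)^{0·-2·3}·(+1)^-2·(+1)^0 = +1.
v=3: a=3^1·(≡1), b=3^-1·(≡2) mod 3; (1|3)=+1, (2|3)=-1; (−1)^{1·-1·1}·(+1)^-1·(-1)^1 = +1.
v=11: a=11^2·(≡8), b=11^2·(≡6) mod 11; (8|11)=-1, (6|11)=-1; (−1)^{2·2·5}·(-1)^2·(-1)^2 = +1.
|Ram(7410, -390)| = 2, even; anisotropic at {2, 13}.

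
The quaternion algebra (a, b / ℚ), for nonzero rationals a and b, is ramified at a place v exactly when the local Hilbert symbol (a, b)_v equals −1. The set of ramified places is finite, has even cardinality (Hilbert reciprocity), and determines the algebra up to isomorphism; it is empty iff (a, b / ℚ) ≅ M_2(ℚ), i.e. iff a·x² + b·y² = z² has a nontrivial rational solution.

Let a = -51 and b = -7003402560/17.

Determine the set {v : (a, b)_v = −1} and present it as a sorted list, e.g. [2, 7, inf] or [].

(a, b) ≡ (-51, -189805) mod (ℚ^×)²; places V = {2, 3, 5, 7, 11, 17, 29, ∞}.
(a,b)_3: α=1, u≡1; β=4, v≡2 (mod 3); (1|3)=+1, (2|3)=-1; sign (−1)^0·+1^4·-1^1 = -1.
(a,b)_∞: sgn(-51)=−, sgn(-189805)=−, so -1.
(a,b)_29: α=0, u≡7; β=1, v≡25 (mod 29); (7|29)=+1, (25|29)=+1; sign (−1)^0·+1^1·+1^0 = +1.
(a,b)_2: α=0, β=6; u≡5, v≡3 (mod 8); ε(u)ε(v)=0·1, αω(v)=0·1, βω(u)=6·1; sum ≡ 0  ⇒  +1.
(a,b)_17: α=1, u≡14; β=-1, v≡9 (mod 17); (14|17)=-1, (9|17)=+1; sign (−1)^0·-1^-1·+1^1 = -1.
(a,b)_7: α=0, u≡5; β=1, v≡5 (mod 7); (5|7)=-1, (5|7)=-1; sign (−1)^0·-1^1·-1^0 = -1.
(a,b)_11: α=0, u≡4; β=3, v≡4 (mod 11); (4|11)=+1, (4|11)=+1; sign (−1)^0·+1^3·+1^0 = +1.
(a,b)_5: α=0, u≡4; β=1, v≡4 (mod 5); (4|5)=+1, (4|5)=+1; sign (−1)^0·+1^1·+1^0 = +1.
Ram(-51, -189805) = {3, 7, 17, ∞}; no ℚ_3-point on the conic.

[3, 7, 17, inf]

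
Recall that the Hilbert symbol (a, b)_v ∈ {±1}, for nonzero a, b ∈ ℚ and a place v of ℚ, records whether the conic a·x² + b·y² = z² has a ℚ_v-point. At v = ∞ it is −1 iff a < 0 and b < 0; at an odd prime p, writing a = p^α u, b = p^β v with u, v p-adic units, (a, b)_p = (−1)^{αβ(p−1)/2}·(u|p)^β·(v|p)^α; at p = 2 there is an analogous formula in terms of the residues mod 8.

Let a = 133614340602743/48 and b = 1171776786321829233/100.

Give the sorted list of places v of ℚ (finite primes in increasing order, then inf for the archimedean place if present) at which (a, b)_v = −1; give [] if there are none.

Mod squares: a ≡ 442221, b ≡ 10353. Check v ∈ {∞, 2, 3, 5, 7, 11, 13, 17, 23, 29}.
v=17: a=17^3·(≡14), b=17^3·(≡5) mod 17; (14|17)=-1, (5|17)=-1; (−1)^{3·3·8}·(-1)^3·(-1)^3 = +1.
v=5: a=5^0·(≡1), b=5^-2·(≡2) mod 5; (1|5)=+1, (2|5)=-1; (−1)^{0·-2·2}·(+1)^-2·(-1)^0 = +1.
v=11: a=11^2·(≡7), b=11^0·(≡7) mod 11; (7|11)=-1, (7|11)=-1; (−1)^{2·0·5}·(-1)^0·(-1)^2 = +1.
v=29: a=29^1·(≡9), b=29^1·(≡28) mod 29; (9|29)=+1, (28|29)=+1; (−1)^{1·1·14}·(+1)^1·(+1)^1 = +1.
v=3: a=3^-1·(≡2), b=3^1·(≡1) mod 3; (2|3)=-1, (1|3)=+1; (−1)^{-1·1·1}·(-1)^1·(+1)^-1 = +1.
v=23: a=23^3·(≡7), b=23^4·(≡16) mod 23; (7|23)=-1, (16|23)=+1; (−1)^{3·4·11}·(-1)^4·(+1)^3 = +1.
v=13: a=13^1·(≡9), b=13^4·(≡11) mod 13; (9|13)=+1, (11|13)=-1; (−1)^{1·4·6}·(+1)^4·(-1)^1 = -1.
v=7: a=7^2·(≡5), b=7^3·(≡4) mod 7; (5|7)=-1, (4|7)=+1; (−1)^{2·3·3}·(-1)^3·(+1)^2 = -1.
v=2: v_2(a)=-4, v_2(b)=-2; units ≡ 5, 1 (mod 8); ε·ε+αω+βω = 0·0+-4·0+-2·1 ≡ 0  ⇒  (a,b)_2 = +1.
v=∞: 442221 > 0 and 10353 > 0  ⇒  (a,b)_∞ = +1.
Ram(442221, 10353) = {7, 13}; no ℚ_7-point on the conic.

[7, 13]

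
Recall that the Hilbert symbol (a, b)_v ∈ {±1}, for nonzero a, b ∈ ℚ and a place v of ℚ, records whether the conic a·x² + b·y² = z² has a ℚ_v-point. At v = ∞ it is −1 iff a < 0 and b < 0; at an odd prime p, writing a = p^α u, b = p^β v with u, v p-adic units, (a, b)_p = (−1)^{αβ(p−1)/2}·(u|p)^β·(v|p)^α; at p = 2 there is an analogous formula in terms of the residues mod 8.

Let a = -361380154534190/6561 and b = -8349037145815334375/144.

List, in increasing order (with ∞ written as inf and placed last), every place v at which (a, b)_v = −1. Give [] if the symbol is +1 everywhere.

[17, inf]

(a, b) ≡ (-7310, -935) mod (ℚ^×)²; places V = {2, 3, 5, 11, 17, 29, 41, 43, ∞}.
(a,b)_∞: sgn(-7310)=−, sgn(-935)=−, so -1.
(a,b)_29: α=2, u≡11; β=2, v≡20 (mod 29); (11|29)=-1, (20|29)=+1; sign (−1)^0·-1^2·+1^2 = +1.
(a,b)_11: α=2, u≡3; β=3, v≡1 (mod 11); (3|11)=+1, (1|11)=+1; sign (−1)^0·+1^3·+1^2 = +1.
(a,b)_2: α=1, β=-4; u≡1, v≡1 (mod 8); ε(u)ε(v)=0·0, αω(v)=1·0, βω(u)=-4·0; sum ≡ 0  ⇒  +1.
(a,b)_3: α=-8, u≡1; β=-2, v≡1 (mod 3); (1|3)=+1, (1|3)=+1; sign (−1)^0·+1^-2·+1^-8 = +1.
(a,b)_17: α=3, u≡10; β=5, v≡4 (mod 17); (10|17)=-1, (4|17)=+1; sign (−1)^0·-1^5·+1^3 = -1.
(a,b)_5: α=1, u≡2; β=5, v≡2 (mod 5); (2|5)=-1, (2|5)=-1; sign (−1)^0·-1^5·-1^1 = +1.
(a,b)_41: α=2, u≡24; β=2, v≡16 (mod 41); (24|41)=-1, (16|41)=+1; sign (−1)^0·-1^2·+1^2 = +1.
(a,b)_43: α=1, u≡8; β=0, v≡13 (mod 43); (8|43)=-1, (13|43)=+1; sign (−1)^0·-1^0·+1^1 = +1.
|Ram(-7310, -935)| = 2, even; anisotropic at {17, ∞}.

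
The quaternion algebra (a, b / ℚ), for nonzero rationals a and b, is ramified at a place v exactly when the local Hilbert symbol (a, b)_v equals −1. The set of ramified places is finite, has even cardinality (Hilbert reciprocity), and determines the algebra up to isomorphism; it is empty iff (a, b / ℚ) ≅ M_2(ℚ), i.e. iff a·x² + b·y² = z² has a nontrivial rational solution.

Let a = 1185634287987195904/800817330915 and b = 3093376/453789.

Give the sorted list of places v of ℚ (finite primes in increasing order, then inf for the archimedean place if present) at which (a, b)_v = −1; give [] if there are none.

[3, 11]

(a, b) ≡ (35, 6006) mod (ℚ^×)²; places V = {2, 3, 5, 7, 11, 13, ∞}.
(a,b)_∞: sgn(35)=+, sgn(6006)=+, so +1.
(a,b)_11: α=4, u≡7; β=1, v≡2 (mod 11); (7|11)=-1, (2|11)=-1; sign (−1)^0·-1^1·-1^4 = -1.
(a,b)_2: α=24, β=7; u≡3, v≡3 (mod 8); ε(u)ε(v)=1·1, αω(v)=24·1, βω(u)=7·1; sum ≡ 0  ⇒  +1.
(a,b)_3: α=-4, u≡2; β=-3, v≡1 (mod 3); (2|3)=-1, (1|3)=+1; sign (−1)^0·-1^-3·+1^-4 = -1.
(a,b)_7: α=-11, u≡3; β=-5, v≡1 (mod 7); (3|7)=-1, (1|7)=+1; sign (−1)^1·-1^-5·+1^-11 = +1.
(a,b)_13: α=6, u≡4; β=3, v≡11 (mod 13); (4|13)=+1, (11|13)=-1; sign (−1)^0·+1^3·-1^6 = +1.
(a,b)_5: α=-1, u≡3; β=0, v≡4 (mod 5); (3|5)=-1, (4|5)=+1; sign (−1)^0·-1^0·+1^-1 = +1.
(35, 6006 / ℚ) ramifies at {3, 11}: a division algebra.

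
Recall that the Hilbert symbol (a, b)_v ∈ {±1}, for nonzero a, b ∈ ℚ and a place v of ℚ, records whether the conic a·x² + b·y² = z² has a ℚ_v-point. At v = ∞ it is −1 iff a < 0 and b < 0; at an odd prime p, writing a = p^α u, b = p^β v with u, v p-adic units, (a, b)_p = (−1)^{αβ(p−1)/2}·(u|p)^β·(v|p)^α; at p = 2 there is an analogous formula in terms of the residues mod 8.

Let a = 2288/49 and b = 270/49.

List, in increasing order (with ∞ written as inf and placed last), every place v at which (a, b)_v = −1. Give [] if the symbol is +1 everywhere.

(a, b) ≡ (143, 30) mod (ℚ^×)²; places V = {2, 3, 5, 7, 11, 13, ∞}.
(a,b)_7: α=-2, u≡6; β=-2, v≡4 (mod 7); (6|7)=-1, (4|7)=+1; sign (−1)^0·-1^-2·+1^-2 = +1.
(a,b)_11: α=1, u≡2; β=0, v≡10 (mod 11); (2|11)=-1, (10|11)=-1; sign (−1)^0·-1^0·-1^1 = -1.
(a,b)_2: α=4, β=1; u≡7, v≡7 (mod 8); ε(u)ε(v)=1·1, αω(v)=4·0, βω(u)=1·0; sum ≡ 1  ⇒  -1.
(a,b)_∞: sgn(143)=+, sgn(30)=+, so +1.
(a,b)_3: α=0, u≡2; β=3, v≡1 (mod 3); (2|3)=-1, (1|3)=+1; sign (−1)^0·-1^3·+1^0 = -1.
(a,b)_13: α=1, u≡2; β=0, v≡1 (mod 13); (2|13)=-1, (1|13)=+1; sign (−1)^0·-1^0·+1^1 = +1.
(a,b)_5: α=0, u≡2; β=1, v≡1 (mod 5); (2|5)=-1, (1|5)=+1; sign (−1)^0·-1^1·+1^0 = -1.
Ram(143, 30) = {2, 3, 5, 11}; no ℚ_2-point on the conic.

[2, 3, 5, 11]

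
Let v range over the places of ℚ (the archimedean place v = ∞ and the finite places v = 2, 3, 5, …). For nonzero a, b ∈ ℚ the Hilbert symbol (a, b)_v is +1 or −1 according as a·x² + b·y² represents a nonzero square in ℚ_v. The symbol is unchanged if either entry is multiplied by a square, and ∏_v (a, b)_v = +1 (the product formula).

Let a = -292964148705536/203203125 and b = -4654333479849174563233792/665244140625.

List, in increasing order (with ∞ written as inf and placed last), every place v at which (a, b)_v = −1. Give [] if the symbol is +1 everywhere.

(a, b) ≡ (-1045, -2002) mod (ℚ^×)²; places V = {2, 3, 5, 7, 11, 13, 17, 19, 29, 31, ∞}.
(a,b)_3: α=-2, u≡2; β=-4, v≡2 (mod 3); (2|3)=-1, (2|3)=-1; sign (−1)^0·-1^-4·-1^-2 = +1.
(a,b)_17: α=-2, u≡1; β=0, v≡1 (mod 17); (1|17)=+1, (1|17)=+1; sign (−1)^0·+1^0·+1^-2 = +1.
(a,b)_∞: sgn(-1045)=−, sgn(-2002)=−, so -1.
(a,b)_11: α=3, u≡4; β=7, v≡4 (mod 11); (4|11)=+1, (4|11)=+1; sign (−1)^1·+1^7·+1^3 = -1.
(a,b)_19: α=1, u≡8; β=2, v≡12 (mod 19); (8|19)=-1, (12|19)=-1; sign (−1)^0·-1^2·-1^1 = -1.
(a,b)_29: α=0, u≡7; β=-2, v≡25 (mod 29); (7|29)=+1, (25|29)=+1; sign (−1)^0·+1^-2·+1^0 = +1.
(a,b)_7: α=2, u≡3; β=1, v≡4 (mod 7); (3|7)=-1, (4|7)=+1; sign (−1)^0·-1^1·+1^2 = -1.
(a,b)_13: α=0, u≡7; β=1, v≡6 (mod 13); (7|13)=-1, (6|13)=-1; sign (−1)^0·-1^1·-1^0 = -1.
(a,b)_31: α=4, u≡1; β=6, v≡24 (mod 31); (1|31)=+1, (24|31)=-1; sign (−1)^0·+1^6·-1^4 = +1.
(a,b)_5: α=-7, u≡4; β=-10, v≡3 (mod 5); (4|5)=+1, (3|5)=-1; sign (−1)^0·+1^-10·-1^-7 = -1.
(a,b)_2: α=8, β=13; u≡3, v≡7 (mod 8); ε(u)ε(v)=1·1, αω(v)=8·0, βω(u)=13·1; sum ≡ 0  ⇒  +1.
(-1045, -2002 / ℚ) ramifies at {5, 7, 11, 13, 19, ∞}: a division algebra.

[5, 7, 11, 13, 19, inf]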